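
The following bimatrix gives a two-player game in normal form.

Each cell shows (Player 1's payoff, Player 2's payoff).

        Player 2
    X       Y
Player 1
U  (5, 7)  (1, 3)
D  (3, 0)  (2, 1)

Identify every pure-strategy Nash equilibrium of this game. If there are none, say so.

Player 1 against X: payoffs 5, 3 → best response U.
Player 1 against Y: payoffs 1, 2 → best response D.
Player 2 against U: payoffs 7, 3 → best response X.
Player 2 against D: payoffs 0, 1 → best response Y.
Mutual best responses: (U, X); (D, Y).

(U, X); (D, Y)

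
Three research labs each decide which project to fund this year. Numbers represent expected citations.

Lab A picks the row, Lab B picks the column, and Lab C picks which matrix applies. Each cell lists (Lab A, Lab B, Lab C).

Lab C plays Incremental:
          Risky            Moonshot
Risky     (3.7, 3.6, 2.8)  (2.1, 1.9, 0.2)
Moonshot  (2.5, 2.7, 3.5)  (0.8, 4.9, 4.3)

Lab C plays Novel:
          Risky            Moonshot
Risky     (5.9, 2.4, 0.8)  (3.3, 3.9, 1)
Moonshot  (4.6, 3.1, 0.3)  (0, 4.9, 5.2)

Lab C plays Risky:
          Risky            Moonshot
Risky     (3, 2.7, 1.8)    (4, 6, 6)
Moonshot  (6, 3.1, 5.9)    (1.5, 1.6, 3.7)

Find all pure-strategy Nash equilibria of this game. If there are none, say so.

(Risky, Risky, Incremental) and (Risky, Moonshot, Risky) and (Moonshot, Risky, Risky)

Mark each player's best response to every combination of opponents' strategies; a profile where every player is best-responding is a pure Nash equilibrium.
Lab A against (Risky, Incremental): payoffs 3.7, 2.5 → best response Risky.
Lab A against (Risky, Novel): payoffs 5.9, 4.6 → best response Risky.
Lab A against (Risky, Risky): payoffs 3, 6 → best response Moonshot.
Lab A against (Moonshot, Incremental): payoffs 2.1, 0.8 → best response Risky.
Lab A against (Moonshot, Novel): payoffs 3.3, 0 → best response Risky.
Lab A against (Moonshot, Risky): payoffs 4, 1.5 → best response Risky.
Lab B against (Risky, Incremental): payoffs 3.6, 1.9 → best response Risky.
Lab B against (Risky, Novel): payoffs 2.4, 3.9 → best response Moonshot.
Lab B against (Risky, Risky): payoffs 2.7, 6 → best response Moonshot.
Lab B against (Moonshot, Incremental): payoffs 2.7, 4.9 → best response Moonshot.
Lab B against (Moonshot, Novel): payoffs 3.1, 4.9 → best response Moonshot.
Lab B against (Moonshot, Risky): payoffs 3.1, 1.6 → best response Risky.
Lab C against (Risky, Risky): payoffs 2.8, 0.8, 1.8 → best response Incremental.
Lab C against (Risky, Moonshot): payoffs 0.2, 1, 6 → best response Risky.
Lab C against (Moonshot, Risky): payoffs 3.5, 0.3, 5.9 → best response Risky.
Lab C against (Moonshot, Moonshot): payoffs 4.3, 5.2, 3.7 → best response Novel.
Mutual best responses: (Risky, Risky, Incremental); (Risky, Moonshot, Risky); (Moonshot, Risky, Risky).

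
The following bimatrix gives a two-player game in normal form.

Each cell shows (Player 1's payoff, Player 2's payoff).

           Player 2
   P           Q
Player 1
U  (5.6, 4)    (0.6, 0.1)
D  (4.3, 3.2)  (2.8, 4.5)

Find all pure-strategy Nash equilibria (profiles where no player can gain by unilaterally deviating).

(U, P), (D, Q)

Player 1 against P: payoffs 5.6, 4.3 → best response U.
Player 1 against Q: payoffs 0.6, 2.8 → best response D.
Player 2 against U: payoffs 4, 0.1 → best response P.
Player 2 against D: payoffs 3.2, 4.5 → best response Q.
Mutual best responses: (U, P); (D, Q).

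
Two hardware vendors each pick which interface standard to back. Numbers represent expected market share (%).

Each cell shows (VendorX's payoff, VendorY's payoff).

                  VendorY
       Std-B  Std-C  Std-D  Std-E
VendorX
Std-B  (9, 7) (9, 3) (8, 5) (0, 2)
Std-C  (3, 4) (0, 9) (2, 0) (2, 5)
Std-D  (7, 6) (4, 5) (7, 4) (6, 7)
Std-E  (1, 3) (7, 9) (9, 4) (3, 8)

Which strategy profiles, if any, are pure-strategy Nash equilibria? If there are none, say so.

The pure Nash equilibria are (Std-B, Std-B), (Std-D, Std-E).

(Std-B, Std-B): VendorX gets 9, best alternative 7; VendorY gets 7, best alternative 5. No profitable deviation — NE.
(Std-B, Std-C): VendorY can switch to Std-B (3 → 7). Not NE.
(Std-B, Std-D): VendorX can switch to Std-E (8 → 9). Not NE.
(Std-B, Std-E): VendorX can switch to Std-C (0 → 2). Not NE.
(Std-C, Std-B): VendorX can switch to Std-B (3 → 9). Not NE.
(Std-C, Std-C): VendorX can switch to Std-B (0 → 9). Not NE.
(Std-C, Std-D): VendorX can switch to Std-B (2 → 8). Not NE.
(Std-D, Std-E): VendorX gets 6, best alternative 3; VendorY gets 7, best alternative 6. No profitable deviation — NE.
(The remaining 8 profiles each have a profitable deviation by the same check.)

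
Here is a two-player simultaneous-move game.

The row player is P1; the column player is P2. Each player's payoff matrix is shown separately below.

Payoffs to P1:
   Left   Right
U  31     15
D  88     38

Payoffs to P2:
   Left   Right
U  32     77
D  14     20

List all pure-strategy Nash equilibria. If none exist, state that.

(U, Left): P1 can switch to D (31 → 88). Not NE.
(U, Right): P1 can switch to D (15 → 38). Not NE.
(D, Left): P2 can switch to Right (14 → 20). Not NE.
(D, Right): P1 gets 38, best alternative 15; P2 gets 20, best alternative 14. No profitable deviation — NE.

Pure NE: (D, Right)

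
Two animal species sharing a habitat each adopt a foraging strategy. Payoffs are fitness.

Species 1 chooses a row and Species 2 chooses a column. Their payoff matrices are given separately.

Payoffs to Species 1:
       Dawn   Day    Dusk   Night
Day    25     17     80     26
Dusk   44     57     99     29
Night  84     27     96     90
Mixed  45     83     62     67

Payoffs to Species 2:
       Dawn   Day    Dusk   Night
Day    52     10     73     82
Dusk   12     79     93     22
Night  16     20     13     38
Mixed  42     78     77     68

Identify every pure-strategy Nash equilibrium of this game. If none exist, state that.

Species 1 against Dawn: payoffs 25, 44, 84, 45 → best response Night.
Species 1 against Day: payoffs 17, 57, 27, 83 → best response Mixed.
Species 1 against Dusk: payoffs 80, 99, 96, 62 → best response Dusk.
Species 1 against Night: payoffs 26, 29, 90, 67 → best response Night.
Species 2 against Day: payoffs 52, 10, 73, 82 → best response Night.
Species 2 against Dusk: payoffs 12, 79, 93, 22 → best response Dusk.
Species 2 against Night: payoffs 16, 20, 13, 38 → best response Night.
Species 2 against Mixed: payoffs 42, 78, 77, 68 → best response Day.
Mutual best responses: (Dusk, Dusk); (Night, Night); (Mixed, Day).

Pure-strategy Nash equilibria: (Dusk, Dusk); (Night, Night); (Mixed, Day)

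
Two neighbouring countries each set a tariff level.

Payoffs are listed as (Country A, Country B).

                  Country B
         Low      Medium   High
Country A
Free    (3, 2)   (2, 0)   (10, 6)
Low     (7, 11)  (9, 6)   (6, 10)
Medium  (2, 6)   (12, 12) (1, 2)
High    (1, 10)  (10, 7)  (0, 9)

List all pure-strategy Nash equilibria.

Pure-strategy Nash equilibria: (Free, High) and (Low, Low) and (Medium, Medium)

(Free, Low): Country A can switch to Low (3 → 7). Not NE.
(Free, Medium): Country A can switch to Low (2 → 9). Not NE.
(Free, High): Country A gets 10, best alternative 6; Country B gets 6, best alternative 2. No profitable deviation — NE.
(Low, Low): Country A gets 7, best alternative 3; Country B gets 11, best alternative 10. No profitable deviation — NE.
(Low, Medium): Country A can switch to Medium (9 → 12). Not NE.
(Low, High): Country A can switch to Free (6 → 10). Not NE.
(Medium, Low): Country A can switch to Free (2 → 3). Not NE.
(Medium, Medium): Country A gets 12, best alternative 10; Country B gets 12, best alternative 6. No profitable deviation — NE.
(Medium, High): Country A can switch to Free (1 → 10). Not NE.
(High, Low): Country A can switch to Free (1 → 3). Not NE.
(High, Medium): Country A can switch to Medium (10 → 12). Not NE.
(High, High): Country A can switch to Free (0 → 10). Not NE.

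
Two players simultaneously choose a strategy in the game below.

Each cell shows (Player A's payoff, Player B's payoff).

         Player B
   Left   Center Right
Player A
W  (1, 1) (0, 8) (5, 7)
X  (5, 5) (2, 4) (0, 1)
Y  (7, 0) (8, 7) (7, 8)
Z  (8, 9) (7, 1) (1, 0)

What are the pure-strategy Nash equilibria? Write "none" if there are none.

(Y, Right) and (Z, Left)

For each player, find the best response to each opponent profile; mutual best responses are the pure NE.
Player A against Left: payoffs 1, 5, 7, 8 → best response Z.
Player A against Center: payoffs 0, 2, 8, 7 → best response Y.
Player A against Right: payoffs 5, 0, 7, 1 → best response Y.
Player B against W: payoffs 1, 8, 7 → best response Center.
Player B against X: payoffs 5, 4, 1 → best response Left.
Player B against Y: payoffs 0, 7, 8 → best response Right.
Player B against Z: payoffs 9, 1, 0 → best response Left.
Mutual best responses: (Y, Right); (Z, Left).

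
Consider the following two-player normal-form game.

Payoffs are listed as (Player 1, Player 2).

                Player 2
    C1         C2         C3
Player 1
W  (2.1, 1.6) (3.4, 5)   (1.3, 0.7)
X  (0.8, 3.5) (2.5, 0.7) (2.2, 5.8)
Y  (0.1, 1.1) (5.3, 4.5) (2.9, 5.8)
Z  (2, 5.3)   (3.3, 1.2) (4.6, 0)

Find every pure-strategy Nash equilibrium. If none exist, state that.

(W, C1): Player 2 can switch to C2 (1.6 → 5). Not NE.
(W, C2): Player 1 can switch to Y (3.4 → 5.3). Not NE.
(W, C3): Player 1 can switch to X (1.3 → 2.2). Not NE.
(X, C1): Player 1 can switch to W (0.8 → 2.1). Not NE.
(X, C2): Player 1 can switch to W (2.5 → 3.4). Not NE.
(X, C3): Player 1 can switch to Y (2.2 → 2.9). Not NE.
(Y, C1): Player 1 can switch to W (0.1 → 2.1). Not NE.
(Y, C2): Player 2 can switch to C3 (4.5 → 5.8). Not NE.
(The remaining 4 profiles each have a profitable deviation by the same check.)

This game has no pure Nash equilibrium.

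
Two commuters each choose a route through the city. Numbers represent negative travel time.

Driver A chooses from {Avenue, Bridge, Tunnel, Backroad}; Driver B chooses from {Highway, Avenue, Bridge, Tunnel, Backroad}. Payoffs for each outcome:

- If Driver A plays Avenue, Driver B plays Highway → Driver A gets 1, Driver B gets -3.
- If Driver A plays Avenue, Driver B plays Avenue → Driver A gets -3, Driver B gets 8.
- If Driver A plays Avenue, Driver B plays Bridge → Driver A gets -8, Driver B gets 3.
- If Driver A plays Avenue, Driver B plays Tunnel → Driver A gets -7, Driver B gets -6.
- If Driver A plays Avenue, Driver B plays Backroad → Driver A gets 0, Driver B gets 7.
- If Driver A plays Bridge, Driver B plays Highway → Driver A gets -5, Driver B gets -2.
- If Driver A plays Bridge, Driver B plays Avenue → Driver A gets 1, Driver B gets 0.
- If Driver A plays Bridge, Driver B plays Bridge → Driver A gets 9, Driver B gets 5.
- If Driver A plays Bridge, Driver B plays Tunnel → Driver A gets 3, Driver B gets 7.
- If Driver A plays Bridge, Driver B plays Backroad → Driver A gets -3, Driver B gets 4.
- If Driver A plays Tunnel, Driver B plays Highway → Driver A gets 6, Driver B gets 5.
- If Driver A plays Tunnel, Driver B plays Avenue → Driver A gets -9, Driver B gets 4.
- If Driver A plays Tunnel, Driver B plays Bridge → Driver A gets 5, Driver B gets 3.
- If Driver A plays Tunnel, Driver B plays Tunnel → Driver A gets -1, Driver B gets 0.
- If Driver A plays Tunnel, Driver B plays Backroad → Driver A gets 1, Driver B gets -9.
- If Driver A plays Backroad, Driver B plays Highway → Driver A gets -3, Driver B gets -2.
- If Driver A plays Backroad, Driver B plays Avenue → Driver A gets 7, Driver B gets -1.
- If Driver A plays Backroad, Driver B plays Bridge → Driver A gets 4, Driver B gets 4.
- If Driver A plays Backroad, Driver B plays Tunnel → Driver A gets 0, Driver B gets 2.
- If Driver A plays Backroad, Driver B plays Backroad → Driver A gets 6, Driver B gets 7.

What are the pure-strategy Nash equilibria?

Pure-strategy Nash equilibria: (Bridge, Tunnel), (Tunnel, Highway), (Backroad, Backroad)

Driver A against Highway: payoffs 1, -5, 6, -3 → best response Tunnel.
Driver A against Avenue: payoffs -3, 1, -9, 7 → best response Backroad.
Driver A against Bridge: payoffs -8, 9, 5, 4 → best response Bridge.
Driver A against Tunnel: payoffs -7, 3, -1, 0 → best response Bridge.
Driver A against Backroad: payoffs 0, -3, 1, 6 → best response Backroad.
Driver B against Avenue: payoffs -3, 8, 3, -6, 7 → best response Avenue.
Driver B against Bridge: payoffs -2, 0, 5, 7, 4 → best response Tunnel.
Driver B against Tunnel: payoffs 5, 4, 3, 0, -9 → best response Highway.
Driver B against Backroad: payoffs -2, -1, 4, 2, 7 → best response Backroad.
Mutual best responses: (Bridge, Tunnel); (Tunnel, Highway); (Backroad, Backroad).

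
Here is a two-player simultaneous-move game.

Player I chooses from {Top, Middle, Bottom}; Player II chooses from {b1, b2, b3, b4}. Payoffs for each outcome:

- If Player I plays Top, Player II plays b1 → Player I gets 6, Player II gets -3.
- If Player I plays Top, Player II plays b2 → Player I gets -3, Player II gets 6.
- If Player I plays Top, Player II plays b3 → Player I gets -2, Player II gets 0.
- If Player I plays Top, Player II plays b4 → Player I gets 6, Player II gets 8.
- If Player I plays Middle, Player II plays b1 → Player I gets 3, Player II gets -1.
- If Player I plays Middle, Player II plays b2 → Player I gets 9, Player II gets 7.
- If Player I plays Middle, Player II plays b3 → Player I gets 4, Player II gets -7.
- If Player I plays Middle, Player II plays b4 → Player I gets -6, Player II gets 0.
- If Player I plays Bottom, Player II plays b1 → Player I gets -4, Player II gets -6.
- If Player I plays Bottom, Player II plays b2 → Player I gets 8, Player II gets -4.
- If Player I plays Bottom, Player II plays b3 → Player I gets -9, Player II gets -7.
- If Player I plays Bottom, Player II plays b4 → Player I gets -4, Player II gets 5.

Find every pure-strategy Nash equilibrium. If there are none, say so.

The pure Nash equilibria are (Top, b4); (Middle, b2).

(Top, b1): Player II can switch to b2 (-3 → 6). Not NE.
(Top, b2): Player I can switch to Middle (-3 → 9). Not NE.
(Top, b3): Player I can switch to Middle (-2 → 4). Not NE.
(Top, b4): Player I gets 6, best alternative -4; Player II gets 8, best alternative 6. No profitable deviation — NE.
(Middle, b1): Player I can switch to Top (3 → 6). Not NE.
(Middle, b2): Player I gets 9, best alternative 8; Player II gets 7, best alternative 0. No profitable deviation — NE.
(Middle, b3): Player II can switch to b1 (-7 → -1). Not NE.
(Middle, b4): Player I can switch to Top (-6 → 6). Not NE.
(Bottom, b1): Player I can switch to Top (-4 → 6). Not NE.
(Bottom, b2): Player I can switch to Middle (8 → 9). Not NE.
(The remaining 2 profiles each have a profitable deviation by the same check.)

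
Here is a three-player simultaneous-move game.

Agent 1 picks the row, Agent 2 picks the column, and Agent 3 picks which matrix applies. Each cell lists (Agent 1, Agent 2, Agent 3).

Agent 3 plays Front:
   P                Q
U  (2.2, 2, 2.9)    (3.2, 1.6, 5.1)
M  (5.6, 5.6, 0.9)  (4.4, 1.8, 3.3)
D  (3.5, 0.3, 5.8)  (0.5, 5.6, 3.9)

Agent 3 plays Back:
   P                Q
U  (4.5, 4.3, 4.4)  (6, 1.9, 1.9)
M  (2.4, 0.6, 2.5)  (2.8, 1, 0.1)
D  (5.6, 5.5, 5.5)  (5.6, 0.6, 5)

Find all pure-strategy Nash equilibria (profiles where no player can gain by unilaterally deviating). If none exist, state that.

For each strategy profile, look for a profitable unilateral deviation.
(U, P, Front): Agent 1 can switch to M (2.2 → 5.6). Not NE.
(U, P, Back): Agent 1 can switch to D (4.5 → 5.6). Not NE.
(U, Q, Front): Agent 1 can switch to M (3.2 → 4.4). Not NE.
(U, Q, Back): Agent 2 can switch to P (1.9 → 4.3). Not NE.
(M, P, Front): Agent 3 can switch to Back (0.9 → 2.5). Not NE.
(M, P, Back): Agent 1 can switch to U (2.4 → 4.5). Not NE.
(M, Q, Front): Agent 2 can switch to P (1.8 → 5.6). Not NE.
(M, Q, Back): Agent 1 can switch to U (2.8 → 6). Not NE.
(The remaining 4 profiles each have a profitable deviation by the same check.)

There is no pure-strategy Nash equilibrium.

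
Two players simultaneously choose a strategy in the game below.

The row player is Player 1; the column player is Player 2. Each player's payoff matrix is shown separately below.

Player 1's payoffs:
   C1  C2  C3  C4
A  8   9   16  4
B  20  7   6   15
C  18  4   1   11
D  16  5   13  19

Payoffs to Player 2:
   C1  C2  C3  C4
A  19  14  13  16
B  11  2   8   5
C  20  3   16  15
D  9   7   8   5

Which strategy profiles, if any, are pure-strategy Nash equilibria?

The unique pure-strategy Nash equilibrium is (B, C1).

For each strategy profile, look for a profitable unilateral deviation.
(A, C1): Player 1 can switch to B (8 → 20). Not NE.
(A, C2): Player 2 can switch to C1 (14 → 19). Not NE.
(A, C3): Player 2 can switch to C1 (13 → 19). Not NE.
(A, C4): Player 1 can switch to B (4 → 15). Not NE.
(B, C1): Player 1 gets 20, best alternative 18; Player 2 gets 11, best alternative 8. No profitable deviation — NE.
(B, C2): Player 1 can switch to A (7 → 9). Not NE.
(B, C3): Player 1 can switch to A (6 → 16). Not NE.
(The remaining 9 profiles each have a profitable deviation by the same check.)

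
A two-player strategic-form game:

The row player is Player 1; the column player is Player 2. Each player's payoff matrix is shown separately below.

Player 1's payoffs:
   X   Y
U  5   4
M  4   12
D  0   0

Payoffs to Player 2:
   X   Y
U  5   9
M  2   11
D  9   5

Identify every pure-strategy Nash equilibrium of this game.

Pure NE: (M, Y)

Player 1 against X: payoffs 5, 4, 0 → best response U.
Player 1 against Y: payoffs 4, 12, 0 → best response M.
Player 2 against U: payoffs 5, 9 → best response Y.
Player 2 against M: payoffs 2, 11 → best response Y.
Player 2 against D: payoffs 9, 5 → best response X.
Mutual best responses: (M, Y).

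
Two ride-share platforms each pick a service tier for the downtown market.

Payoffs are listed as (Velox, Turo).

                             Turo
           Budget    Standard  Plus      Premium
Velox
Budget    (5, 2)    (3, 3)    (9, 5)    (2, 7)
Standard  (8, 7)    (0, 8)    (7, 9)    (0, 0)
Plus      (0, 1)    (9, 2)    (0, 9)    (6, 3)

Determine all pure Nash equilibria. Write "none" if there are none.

(Budget, Budget): Velox can switch to Standard (5 → 8). Not NE.
(Budget, Standard): Velox can switch to Plus (3 → 9). Not NE.
(Budget, Plus): Turo can switch to Premium (5 → 7). Not NE.
(Budget, Premium): Velox can switch to Plus (2 → 6). Not NE.
(Standard, Budget): Turo can switch to Standard (7 → 8). Not NE.
(Standard, Standard): Velox can switch to Budget (0 → 3). Not NE.
(The remaining 6 profiles each have a profitable deviation by the same check.)

There is no pure-strategy Nash equilibrium.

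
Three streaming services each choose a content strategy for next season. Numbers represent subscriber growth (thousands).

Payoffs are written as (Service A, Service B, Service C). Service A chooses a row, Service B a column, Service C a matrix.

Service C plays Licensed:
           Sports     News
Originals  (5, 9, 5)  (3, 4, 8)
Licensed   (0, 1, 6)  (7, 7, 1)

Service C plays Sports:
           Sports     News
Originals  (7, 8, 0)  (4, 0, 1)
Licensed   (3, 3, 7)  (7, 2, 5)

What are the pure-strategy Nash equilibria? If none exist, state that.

The unique pure-strategy Nash equilibrium is (Originals, Sports, Licensed).

Service A against (Sports, Licensed): payoffs 5, 0 → best response Originals.
Service A against (Sports, Sports): payoffs 7, 3 → best response Originals.
Service A against (News, Licensed): payoffs 3, 7 → best response Licensed.
Service A against (News, Sports): payoffs 4, 7 → best response Licensed.
Service B against (Originals, Licensed): payoffs 9, 4 → best response Sports.
Service B against (Originals, Sports): payoffs 8, 0 → best response Sports.
Service B against (Licensed, Licensed): payoffs 1, 7 → best response News.
Service B against (Licensed, Sports): payoffs 3, 2 → best response Sports.
Service C against (Originals, Sports): payoffs 5, 0 → best response Licensed.
Service C against (Originals, News): payoffs 8, 1 → best response Licensed.
Service C against (Licensed, Sports): payoffs 6, 7 → best response Sports.
Service C against (Licensed, News): payoffs 1, 5 → best response Sports.
Mutual best responses: (Originals, Sports, Licensed).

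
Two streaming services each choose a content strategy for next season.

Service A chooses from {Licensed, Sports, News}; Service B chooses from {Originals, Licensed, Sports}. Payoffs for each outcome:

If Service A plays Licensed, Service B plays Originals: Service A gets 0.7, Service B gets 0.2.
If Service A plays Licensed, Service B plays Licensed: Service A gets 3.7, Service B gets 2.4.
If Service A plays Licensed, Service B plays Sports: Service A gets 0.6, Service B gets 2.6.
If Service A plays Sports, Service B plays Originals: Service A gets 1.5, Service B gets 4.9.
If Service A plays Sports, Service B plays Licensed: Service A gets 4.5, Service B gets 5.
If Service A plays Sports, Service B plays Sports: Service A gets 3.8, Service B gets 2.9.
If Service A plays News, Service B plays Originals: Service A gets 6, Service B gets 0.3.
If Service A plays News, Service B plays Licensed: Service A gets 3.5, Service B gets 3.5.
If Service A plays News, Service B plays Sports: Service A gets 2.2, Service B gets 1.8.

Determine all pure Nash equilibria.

(Licensed, Originals): Service A can switch to Sports (0.7 → 1.5). Not NE.
(Licensed, Licensed): Service A can switch to Sports (3.7 → 4.5). Not NE.
(Licensed, Sports): Service A can switch to Sports (0.6 → 3.8). Not NE.
(Sports, Originals): Service A can switch to News (1.5 → 6). Not NE.
(Sports, Licensed): Service A gets 4.5, best alternative 3.7; Service B gets 5, best alternative 4.9. No profitable deviation — NE.
(Sports, Sports): Service B can switch to Originals (2.9 → 4.9). Not NE.
(News, Originals): Service B can switch to Licensed (0.3 → 3.5). Not NE.
(News, Licensed): Service A can switch to Licensed (3.5 → 3.7). Not NE.
(News, Sports): Service A can switch to Sports (2.2 → 3.8). Not NE.

The unique pure-strategy Nash equilibrium is (Sports, Licensed).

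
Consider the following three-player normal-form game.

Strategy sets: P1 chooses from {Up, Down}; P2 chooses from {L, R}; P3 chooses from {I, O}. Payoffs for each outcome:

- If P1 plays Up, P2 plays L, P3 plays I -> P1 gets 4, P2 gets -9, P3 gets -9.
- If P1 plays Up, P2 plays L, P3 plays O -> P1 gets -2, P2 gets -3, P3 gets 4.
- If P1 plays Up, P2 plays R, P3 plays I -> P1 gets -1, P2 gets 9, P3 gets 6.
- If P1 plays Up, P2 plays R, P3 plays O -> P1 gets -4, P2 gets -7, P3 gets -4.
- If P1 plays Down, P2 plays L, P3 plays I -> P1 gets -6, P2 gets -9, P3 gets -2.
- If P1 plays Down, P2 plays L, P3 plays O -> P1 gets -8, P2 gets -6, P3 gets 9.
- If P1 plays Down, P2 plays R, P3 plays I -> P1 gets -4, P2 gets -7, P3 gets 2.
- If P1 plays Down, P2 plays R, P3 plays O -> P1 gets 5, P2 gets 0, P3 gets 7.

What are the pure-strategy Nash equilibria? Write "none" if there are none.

For each player, find the best response to each opponent profile; mutual best responses are the pure NE.
P1 against (L, I): payoffs 4, -6 → best response Up.
P1 against (L, O): payoffs -2, -8 → best response Up.
P1 against (R, I): payoffs -1, -4 → best response Up.
P1 against (R, O): payoffs -4, 5 → best response Down.
P2 against (Up, I): payoffs -9, 9 → best response R.
P2 against (Up, O): payoffs -3, -7 → best response L.
P2 against (Down, I): payoffs -9, -7 → best response R.
P2 against (Down, O): payoffs -6, 0 → best response R.
P3 against (Up, L): payoffs -9, 4 → best response O.
P3 against (Up, R): payoffs 6, -4 → best response I.
P3 against (Down, L): payoffs -2, 9 → best response O.
P3 against (Down, R): payoffs 2, 7 → best response O.
Mutual best responses: (Up, L, O); (Up, R, I); (Down, R, O).

(Up, L, O); (Up, R, I); (Down, R, O)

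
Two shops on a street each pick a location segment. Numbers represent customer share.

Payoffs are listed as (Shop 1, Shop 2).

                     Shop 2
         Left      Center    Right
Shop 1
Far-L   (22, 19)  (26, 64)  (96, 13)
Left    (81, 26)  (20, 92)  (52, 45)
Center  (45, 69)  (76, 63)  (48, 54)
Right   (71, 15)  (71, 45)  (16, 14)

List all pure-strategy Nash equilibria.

Shop 1 against Left: payoffs 22, 81, 45, 71 → best response Left.
Shop 1 against Center: payoffs 26, 20, 76, 71 → best response Center.
Shop 1 against Right: payoffs 96, 52, 48, 16 → best response Far-L.
Shop 2 against Far-L: payoffs 19, 64, 13 → best response Center.
Shop 2 against Left: payoffs 26, 92, 45 → best response Center.
Shop 2 against Center: payoffs 69, 63, 54 → best response Left.
Shop 2 against Right: payoffs 15, 45, 14 → best response Center.
No profile is a mutual best response for all players.

This game has no pure Nash equilibrium.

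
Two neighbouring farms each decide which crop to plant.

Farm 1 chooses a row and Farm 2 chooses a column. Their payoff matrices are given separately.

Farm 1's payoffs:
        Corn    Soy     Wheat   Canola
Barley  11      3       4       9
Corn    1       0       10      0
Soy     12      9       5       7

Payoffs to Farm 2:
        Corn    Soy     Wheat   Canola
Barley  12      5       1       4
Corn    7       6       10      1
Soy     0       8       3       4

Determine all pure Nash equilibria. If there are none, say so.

For each strategy profile, look for a profitable unilateral deviation.
(Barley, Corn): Farm 1 can switch to Soy (11 → 12). Not NE.
(Barley, Soy): Farm 1 can switch to Soy (3 → 9). Not NE.
(Barley, Wheat): Farm 1 can switch to Corn (4 → 10). Not NE.
(Barley, Canola): Farm 2 can switch to Corn (4 → 12). Not NE.
(Corn, Corn): Farm 1 can switch to Barley (1 → 11). Not NE.
(Corn, Soy): Farm 1 can switch to Barley (0 → 3). Not NE.
(Corn, Wheat): Farm 1 gets 10, best alternative 5; Farm 2 gets 10, best alternative 7. No profitable deviation — NE.
(Corn, Canola): Farm 1 can switch to Barley (0 → 9). Not NE.
(Soy, Corn): Farm 2 can switch to Soy (0 → 8). Not NE.
(Soy, Soy): Farm 1 gets 9, best alternative 3; Farm 2 gets 8, best alternative 4. No profitable deviation — NE.
(Soy, Wheat): Farm 1 can switch to Corn (5 → 10). Not NE.
(Soy, Canola): Farm 1 can switch to Barley (7 → 9). Not NE.

(Corn, Wheat); (Soy, Soy)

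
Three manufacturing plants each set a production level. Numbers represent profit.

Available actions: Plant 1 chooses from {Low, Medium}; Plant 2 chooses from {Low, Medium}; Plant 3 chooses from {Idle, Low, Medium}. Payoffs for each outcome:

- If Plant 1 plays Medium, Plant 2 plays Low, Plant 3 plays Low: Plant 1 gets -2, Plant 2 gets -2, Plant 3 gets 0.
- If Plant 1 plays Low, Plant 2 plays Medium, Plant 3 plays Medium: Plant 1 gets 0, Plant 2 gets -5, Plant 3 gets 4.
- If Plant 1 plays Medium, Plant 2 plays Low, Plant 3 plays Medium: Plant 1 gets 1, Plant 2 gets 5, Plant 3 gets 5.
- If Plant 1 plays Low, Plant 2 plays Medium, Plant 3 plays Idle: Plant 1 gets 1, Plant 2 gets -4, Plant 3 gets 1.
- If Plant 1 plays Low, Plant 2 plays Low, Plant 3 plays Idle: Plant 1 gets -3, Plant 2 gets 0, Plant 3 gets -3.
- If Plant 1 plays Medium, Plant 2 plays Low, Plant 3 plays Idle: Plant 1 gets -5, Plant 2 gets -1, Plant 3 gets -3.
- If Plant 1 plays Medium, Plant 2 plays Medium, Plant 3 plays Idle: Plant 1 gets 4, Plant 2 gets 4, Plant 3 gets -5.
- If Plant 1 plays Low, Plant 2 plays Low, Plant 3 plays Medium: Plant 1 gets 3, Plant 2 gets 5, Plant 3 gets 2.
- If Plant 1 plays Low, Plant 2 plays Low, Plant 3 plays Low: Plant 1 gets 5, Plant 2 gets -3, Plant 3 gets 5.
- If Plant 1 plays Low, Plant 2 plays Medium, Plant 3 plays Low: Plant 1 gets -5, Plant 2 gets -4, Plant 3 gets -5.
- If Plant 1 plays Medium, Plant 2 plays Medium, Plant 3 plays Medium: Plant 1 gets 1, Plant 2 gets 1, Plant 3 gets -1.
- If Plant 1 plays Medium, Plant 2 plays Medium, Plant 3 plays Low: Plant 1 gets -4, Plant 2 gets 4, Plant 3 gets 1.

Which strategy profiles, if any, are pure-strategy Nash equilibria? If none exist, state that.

The pure Nash equilibria are (Low, Low, Low); (Medium, Medium, Low).

Check each profile: it is a Nash equilibrium iff no player can strictly gain by switching unilaterally.
(Low, Low, Idle): Plant 3 can switch to Low (-3 → 5). Not NE.
(Low, Low, Low): Plant 1 gets 5, best alternative -2; Plant 2 gets -3, best alternative -4; Plant 3 gets 5, best alternative 2. No profitable deviation — NE.
(Low, Low, Medium): Plant 3 can switch to Low (2 → 5). Not NE.
(Low, Medium, Idle): Plant 1 can switch to Medium (1 → 4). Not NE.
(Low, Medium, Low): Plant 1 can switch to Medium (-5 → -4). Not NE.
(Low, Medium, Medium): Plant 1 can switch to Medium (0 → 1). Not NE.
(Medium, Low, Idle): Plant 1 can switch to Low (-5 → -3). Not NE.
(Medium, Medium, Low): Plant 1 gets -4, best alternative -5; Plant 2 gets 4, best alternative -2; Plant 3 gets 1, best alternative -1. No profitable deviation — NE.
(The remaining 4 profiles each have a profitable deviation by the same check.)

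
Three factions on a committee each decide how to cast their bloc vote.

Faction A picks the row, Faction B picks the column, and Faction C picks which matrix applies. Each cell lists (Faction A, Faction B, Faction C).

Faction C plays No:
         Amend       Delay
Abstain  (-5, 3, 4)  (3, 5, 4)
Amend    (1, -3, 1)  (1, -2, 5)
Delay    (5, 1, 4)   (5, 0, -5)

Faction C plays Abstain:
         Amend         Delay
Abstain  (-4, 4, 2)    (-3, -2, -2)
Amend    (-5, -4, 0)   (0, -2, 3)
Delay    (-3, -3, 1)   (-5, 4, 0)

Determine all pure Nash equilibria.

The unique pure-strategy Nash equilibrium is (Delay, Amend, No).

(Abstain, Amend, No): Faction A can switch to Amend (-5 → 1). Not NE.
(Abstain, Amend, Abstain): Faction A can switch to Delay (-4 → -3). Not NE.
(Abstain, Delay, No): Faction A can switch to Delay (3 → 5). Not NE.
(Abstain, Delay, Abstain): Faction A can switch to Amend (-3 → 0). Not NE.
(Amend, Amend, No): Faction A can switch to Delay (1 → 5). Not NE.
(Amend, Amend, Abstain): Faction A can switch to Abstain (-5 → -4). Not NE.
(Amend, Delay, No): Faction A can switch to Abstain (1 → 3). Not NE.
(Amend, Delay, Abstain): Faction C can switch to No (3 → 5). Not NE.
(Delay, Amend, No): Faction A gets 5, best alternative 1; Faction B gets 1, best alternative 0; Faction C gets 4, best alternative 1. No profitable deviation — NE.
(The remaining 3 profiles each have a profitable deviation by the same check.)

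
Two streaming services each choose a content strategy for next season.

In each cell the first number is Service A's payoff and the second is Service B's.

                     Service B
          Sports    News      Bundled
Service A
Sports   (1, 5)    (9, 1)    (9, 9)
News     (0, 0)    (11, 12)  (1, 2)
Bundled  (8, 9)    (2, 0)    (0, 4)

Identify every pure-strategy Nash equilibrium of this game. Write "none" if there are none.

(Sports, Sports): Service A can switch to Bundled (1 → 8). Not NE.
(Sports, News): Service A can switch to News (9 → 11). Not NE.
(Sports, Bundled): Service A gets 9, best alternative 1; Service B gets 9, best alternative 5. No profitable deviation — NE.
(News, Sports): Service A can switch to Sports (0 → 1). Not NE.
(News, News): Service A gets 11, best alternative 9; Service B gets 12, best alternative 2. No profitable deviation — NE.
(News, Bundled): Service A can switch to Sports (1 → 9). Not NE.
(Bundled, Sports): Service A gets 8, best alternative 1; Service B gets 9, best alternative 4. No profitable deviation — NE.
(Bundled, News): Service A can switch to Sports (2 → 9). Not NE.
(Bundled, Bundled): Service A can switch to Sports (0 → 9). Not NE.

(Sports, Bundled), (News, News), (Bundled, Sports)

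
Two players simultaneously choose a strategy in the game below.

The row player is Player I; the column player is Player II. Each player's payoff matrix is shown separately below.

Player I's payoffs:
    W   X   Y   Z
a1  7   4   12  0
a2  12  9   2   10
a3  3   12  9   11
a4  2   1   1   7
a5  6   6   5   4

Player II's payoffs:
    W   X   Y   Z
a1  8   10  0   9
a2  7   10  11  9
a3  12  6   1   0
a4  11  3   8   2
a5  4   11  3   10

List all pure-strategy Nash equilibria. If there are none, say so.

Mark each player's best response to every combination of opponents' strategies; a profile where every player is best-responding is a pure Nash equilibrium.
Player I against W: payoffs 7, 12, 3, 2, 6 → best response a2.
Player I against X: payoffs 4, 9, 12, 1, 6 → best response a3.
Player I against Y: payoffs 12, 2, 9, 1, 5 → best response a1.
Player I against Z: payoffs 0, 10, 11, 7, 4 → best response a3.
Player II against a1: payoffs 8, 10, 0, 9 → best response X.
Player II against a2: payoffs 7, 10, 11, 9 → best response Y.
Player II against a3: payoffs 12, 6, 1, 0 → best response W.
Player II against a4: payoffs 11, 3, 8, 2 → best response W.
Player II against a5: payoffs 4, 11, 3, 10 → best response X.
No profile is a mutual best response for all players.

No pure-strategy Nash equilibrium.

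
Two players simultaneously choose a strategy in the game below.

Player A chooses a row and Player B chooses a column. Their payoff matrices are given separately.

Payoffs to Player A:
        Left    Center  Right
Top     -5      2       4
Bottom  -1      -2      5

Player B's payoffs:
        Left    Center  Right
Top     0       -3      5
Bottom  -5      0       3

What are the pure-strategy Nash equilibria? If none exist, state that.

The unique pure-strategy Nash equilibrium is (Bottom, Right).

(Top, Left): Player A can switch to Bottom (-5 → -1). Not NE.
(Top, Center): Player B can switch to Left (-3 → 0). Not NE.
(Top, Right): Player A can switch to Bottom (4 → 5). Not NE.
(Bottom, Left): Player B can switch to Center (-5 → 0). Not NE.
(Bottom, Center): Player A can switch to Top (-2 → 2). Not NE.
(Bottom, Right): Player A gets 5, best alternative 4; Player B gets 3, best alternative 0. No profitable deviation — NE.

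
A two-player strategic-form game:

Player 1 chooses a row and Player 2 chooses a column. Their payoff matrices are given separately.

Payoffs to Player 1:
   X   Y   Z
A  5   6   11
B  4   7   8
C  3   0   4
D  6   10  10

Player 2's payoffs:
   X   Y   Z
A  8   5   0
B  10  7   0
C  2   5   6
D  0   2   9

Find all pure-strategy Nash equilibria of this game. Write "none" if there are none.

(A, X): Player 1 can switch to D (5 → 6). Not NE.
(A, Y): Player 1 can switch to B (6 → 7). Not NE.
(A, Z): Player 2 can switch to X (0 → 8). Not NE.
(B, X): Player 1 can switch to A (4 → 5). Not NE.
(B, Y): Player 1 can switch to D (7 → 10). Not NE.
(B, Z): Player 1 can switch to A (8 → 11). Not NE.
(C, X): Player 1 can switch to A (3 → 5). Not NE.
(C, Y): Player 1 can switch to A (0 → 6). Not NE.
(The remaining 4 profiles each have a profitable deviation by the same check.)

none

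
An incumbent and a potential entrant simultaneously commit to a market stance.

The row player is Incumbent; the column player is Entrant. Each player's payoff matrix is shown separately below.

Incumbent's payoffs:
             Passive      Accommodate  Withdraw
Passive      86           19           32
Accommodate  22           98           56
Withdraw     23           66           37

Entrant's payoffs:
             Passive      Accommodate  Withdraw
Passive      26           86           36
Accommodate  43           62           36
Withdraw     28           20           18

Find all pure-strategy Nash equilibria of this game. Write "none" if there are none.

Pure NE: (Accommodate, Accommodate)

Incumbent against Passive: payoffs 86, 22, 23 → best response Passive.
Incumbent against Accommodate: payoffs 19, 98, 66 → best response Accommodate.
Incumbent against Withdraw: payoffs 32, 56, 37 → best response Accommodate.
Entrant against Passive: payoffs 26, 86, 36 → best response Accommodate.
Entrant against Accommodate: payoffs 43, 62, 36 → best response Accommodate.
Entrant against Withdraw: payoffs 28, 20, 18 → best response Passive.
Mutual best responses: (Accommodate, Accommodate).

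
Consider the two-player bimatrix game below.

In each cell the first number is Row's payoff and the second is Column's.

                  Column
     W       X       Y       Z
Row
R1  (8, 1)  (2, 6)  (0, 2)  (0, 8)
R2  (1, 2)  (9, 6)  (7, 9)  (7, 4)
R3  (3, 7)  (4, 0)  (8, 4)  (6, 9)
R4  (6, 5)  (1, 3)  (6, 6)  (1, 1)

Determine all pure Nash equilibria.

none

Row against W: payoffs 8, 1, 3, 6 → best response R1.
Row against X: payoffs 2, 9, 4, 1 → best response R2.
Row against Y: payoffs 0, 7, 8, 6 → best response R3.
Row against Z: payoffs 0, 7, 6, 1 → best response R2.
Column against R1: payoffs 1, 6, 2, 8 → best response Z.
Column against R2: payoffs 2, 6, 9, 4 → best response Y.
Column against R3: payoffs 7, 0, 4, 9 → best response Z.
Column against R4: payoffs 5, 3, 6, 1 → best response Y.
No profile is a mutual best response for all players.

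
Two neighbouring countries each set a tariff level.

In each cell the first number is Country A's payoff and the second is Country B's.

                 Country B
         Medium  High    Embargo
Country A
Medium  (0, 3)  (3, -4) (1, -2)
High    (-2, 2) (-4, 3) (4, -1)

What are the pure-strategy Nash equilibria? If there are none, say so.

(Medium, Medium): Country A gets 0, best alternative -2; Country B gets 3, best alternative -2. No profitable deviation — NE.
(Medium, High): Country B can switch to Medium (-4 → 3). Not NE.
(Medium, Embargo): Country A can switch to High (1 → 4). Not NE.
(High, Medium): Country A can switch to Medium (-2 → 0). Not NE.
(High, High): Country A can switch to Medium (-4 → 3). Not NE.
(High, Embargo): Country B can switch to Medium (-1 → 2). Not NE.

(Medium, Medium)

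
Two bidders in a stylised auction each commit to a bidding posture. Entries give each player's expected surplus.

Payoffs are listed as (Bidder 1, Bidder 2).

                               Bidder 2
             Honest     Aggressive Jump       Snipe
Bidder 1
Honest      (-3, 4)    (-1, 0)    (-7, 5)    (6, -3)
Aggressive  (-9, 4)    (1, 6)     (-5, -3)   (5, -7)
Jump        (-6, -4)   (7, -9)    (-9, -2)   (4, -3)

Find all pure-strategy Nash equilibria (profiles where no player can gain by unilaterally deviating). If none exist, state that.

There is no pure-strategy Nash equilibrium.

Bidder 1 against Honest: payoffs -3, -9, -6 → best response Honest.
Bidder 1 against Aggressive: payoffs -1, 1, 7 → best response Jump.
Bidder 1 against Jump: payoffs -7, -5, -9 → best response Aggressive.
Bidder 1 against Snipe: payoffs 6, 5, 4 → best response Honest.
Bidder 2 against Honest: payoffs 4, 0, 5, -3 → best response Jump.
Bidder 2 against Aggressive: payoffs 4, 6, -3, -7 → best response Aggressive.
Bidder 2 against Jump: payoffs -4, -9, -2, -3 → best response Jump.
No profile is a mutual best response for all players.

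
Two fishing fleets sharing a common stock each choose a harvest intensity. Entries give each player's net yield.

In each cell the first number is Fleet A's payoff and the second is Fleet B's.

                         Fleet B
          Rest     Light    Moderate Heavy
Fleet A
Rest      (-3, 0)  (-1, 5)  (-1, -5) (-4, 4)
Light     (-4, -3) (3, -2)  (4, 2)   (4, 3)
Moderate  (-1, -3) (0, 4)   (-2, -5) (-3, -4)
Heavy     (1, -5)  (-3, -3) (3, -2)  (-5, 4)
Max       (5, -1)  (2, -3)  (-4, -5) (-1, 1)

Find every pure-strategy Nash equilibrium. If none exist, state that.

The unique pure-strategy Nash equilibrium is (Light, Heavy).

Fleet A against Rest: payoffs -3, -4, -1, 1, 5 → best response Max.
Fleet A against Light: payoffs -1, 3, 0, -3, 2 → best response Light.
Fleet A against Moderate: payoffs -1, 4, -2, 3, -4 → best response Light.
Fleet A against Heavy: payoffs -4, 4, -3, -5, -1 → best response Light.
Fleet B against Rest: payoffs 0, 5, -5, 4 → best response Light.
Fleet B against Light: payoffs -3, -2, 2, 3 → best response Heavy.
Fleet B against Moderate: payoffs -3, 4, -5, -4 → best response Light.
Fleet B against Heavy: payoffs -5, -3, -2, 4 → best response Heavy.
Fleet B against Max: payoffs -1, -3, -5, 1 → best response Heavy.
Mutual best responses: (Light, Heavy).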